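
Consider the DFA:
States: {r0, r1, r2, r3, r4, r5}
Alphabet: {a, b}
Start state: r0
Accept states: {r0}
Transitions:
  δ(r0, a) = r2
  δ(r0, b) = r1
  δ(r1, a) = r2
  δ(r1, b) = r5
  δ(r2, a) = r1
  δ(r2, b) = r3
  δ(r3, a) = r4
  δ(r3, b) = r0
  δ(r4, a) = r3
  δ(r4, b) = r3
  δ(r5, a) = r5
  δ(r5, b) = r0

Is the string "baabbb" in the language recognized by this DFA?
Processing string "baabbb":
  r0 --b--> r1
  r1 --a--> r2
  r2 --a--> r1
  r1 --b--> r5
  r5 --b--> r0
  r0 --b--> r1
Final state: r1
Accept states: {r0}
No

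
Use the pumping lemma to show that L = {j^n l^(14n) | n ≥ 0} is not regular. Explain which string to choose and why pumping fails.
Assume L is regular with pumping length p. Idea: pumping the j-block breaks the 1:14 ratio.
Choose s = j^p l^(14p) (length 15p ≥ p). By the pumping lemma, s = xyz with |xy| ≤ p, |y| > 0, so y = j^k with k ≥ 1. Then xy²z = j^(p+k) l^(14p). For this to be in L we would need 14p = 14(p+k), i.e. 14k = 0, contradicting k ≥ 1. So xy²z ∉ L.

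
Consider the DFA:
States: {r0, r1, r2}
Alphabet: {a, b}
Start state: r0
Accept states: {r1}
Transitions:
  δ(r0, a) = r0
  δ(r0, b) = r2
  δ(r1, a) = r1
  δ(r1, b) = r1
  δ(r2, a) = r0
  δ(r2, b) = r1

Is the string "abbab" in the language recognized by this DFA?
Processing string "abbab":
  r0 --a--> r0
  r0 --b--> r2
  r2 --b--> r1
  r1 --a--> r1
  r1 --b--> r1
Final state: r1
Accept states: {r1}
Yes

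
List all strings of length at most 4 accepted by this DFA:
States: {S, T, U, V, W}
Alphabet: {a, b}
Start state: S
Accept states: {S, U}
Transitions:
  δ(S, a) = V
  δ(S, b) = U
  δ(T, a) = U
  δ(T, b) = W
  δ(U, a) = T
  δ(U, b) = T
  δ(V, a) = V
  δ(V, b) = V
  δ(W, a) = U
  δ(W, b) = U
ε, b, baa, bba, baba, babb, bbba, bbbb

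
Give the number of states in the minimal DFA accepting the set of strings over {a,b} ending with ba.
By Myhill–Nerode, count the distinguishable equivalence classes: three classes — suffix matches ε, b, or ba.
3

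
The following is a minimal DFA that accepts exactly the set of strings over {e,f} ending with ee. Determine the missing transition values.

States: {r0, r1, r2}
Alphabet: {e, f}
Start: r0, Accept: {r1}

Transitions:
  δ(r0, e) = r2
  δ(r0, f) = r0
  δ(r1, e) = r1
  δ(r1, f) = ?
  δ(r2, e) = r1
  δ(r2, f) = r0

From the language and accept set, identify what each state tracks — r0: last symbol not e; r1: two trailing e's; r2: one trailing e.
Each missing δ(q, a) is the state matching the new tracked value after reading a.
δ(r1, f) = r0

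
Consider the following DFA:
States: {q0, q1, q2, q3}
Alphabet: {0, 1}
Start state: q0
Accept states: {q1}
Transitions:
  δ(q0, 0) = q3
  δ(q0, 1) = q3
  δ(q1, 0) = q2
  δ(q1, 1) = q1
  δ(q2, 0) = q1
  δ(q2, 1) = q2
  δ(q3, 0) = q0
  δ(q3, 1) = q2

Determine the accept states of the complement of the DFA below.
Complement accept states = All states \ Original accept states
= {q0, q1, q2, q3} \ {q1}
{q0, q2, q3}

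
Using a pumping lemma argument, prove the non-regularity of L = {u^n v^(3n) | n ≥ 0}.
Assume L is regular with pumping length p. Idea: pumping the u-block breaks the 1:3 ratio.
Choose s = u^p v^(3p) (length 4p ≥ p). By the pumping lemma, s = xyz with |xy| ≤ p, |y| > 0, so y = u^k with k ≥ 1. Then xy²z = u^(p+k) v^(3p). For this to be in L we would need 3p = 3(p+k), i.e. 3k = 0, contradicting k ≥ 1. So xy²z ∉ L.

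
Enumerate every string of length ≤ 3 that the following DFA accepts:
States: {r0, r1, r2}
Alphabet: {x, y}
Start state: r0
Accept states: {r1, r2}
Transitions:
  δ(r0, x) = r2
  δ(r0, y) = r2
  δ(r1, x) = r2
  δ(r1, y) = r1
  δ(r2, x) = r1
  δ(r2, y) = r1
x, y, xx, xy, yx, yy, xxx, xxy, xyx, xyy, yxx, yxy, yyx, yyy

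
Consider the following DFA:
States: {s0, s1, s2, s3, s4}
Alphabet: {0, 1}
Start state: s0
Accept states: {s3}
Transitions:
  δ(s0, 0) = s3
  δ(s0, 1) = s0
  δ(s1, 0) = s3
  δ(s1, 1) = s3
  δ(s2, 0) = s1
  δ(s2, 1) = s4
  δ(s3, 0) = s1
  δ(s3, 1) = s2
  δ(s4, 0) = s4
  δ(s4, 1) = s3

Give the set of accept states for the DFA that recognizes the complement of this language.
Complement accept states = All states \ Original accept states
= {s0, s1, s2, s3, s4} \ {s3}
{s0, s1, s2, s4}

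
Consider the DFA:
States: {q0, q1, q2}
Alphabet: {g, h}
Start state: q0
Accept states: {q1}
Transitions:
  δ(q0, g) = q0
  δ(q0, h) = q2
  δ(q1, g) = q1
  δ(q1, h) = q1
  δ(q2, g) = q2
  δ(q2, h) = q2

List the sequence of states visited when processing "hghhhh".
read 'h': q0 → q2
  read 'g': q2 → q2
  read 'h': q2 → q2
  read 'h': q2 → q2
  read 'h': q2 → q2
  read 'h': q2 → q2
q0 -> q2 -> q2 -> q2 -> q2 -> q2 -> q2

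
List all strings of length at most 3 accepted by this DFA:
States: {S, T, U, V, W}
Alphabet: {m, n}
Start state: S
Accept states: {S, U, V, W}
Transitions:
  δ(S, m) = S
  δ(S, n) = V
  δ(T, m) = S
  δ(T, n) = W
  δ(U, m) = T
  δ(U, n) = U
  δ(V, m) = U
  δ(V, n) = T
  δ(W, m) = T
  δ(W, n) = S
ε, m, n, mm, mn, nm, mmm, mmn, mnm, nmn, nnm, nnn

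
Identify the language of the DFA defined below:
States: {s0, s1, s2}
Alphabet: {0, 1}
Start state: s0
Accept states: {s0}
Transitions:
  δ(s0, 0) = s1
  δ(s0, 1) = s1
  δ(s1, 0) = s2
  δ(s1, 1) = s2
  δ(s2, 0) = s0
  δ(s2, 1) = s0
Testing a few strings:
  '10' → reject
  '101' → accept
  '1000' → reject
  '001' → accept
State roles: s0=length ≡ 0 (mod 3); s1=length ≡ 1 (mod 3); s2=length ≡ 2 (mod 3)
All binary strings whose length is a multiple of 3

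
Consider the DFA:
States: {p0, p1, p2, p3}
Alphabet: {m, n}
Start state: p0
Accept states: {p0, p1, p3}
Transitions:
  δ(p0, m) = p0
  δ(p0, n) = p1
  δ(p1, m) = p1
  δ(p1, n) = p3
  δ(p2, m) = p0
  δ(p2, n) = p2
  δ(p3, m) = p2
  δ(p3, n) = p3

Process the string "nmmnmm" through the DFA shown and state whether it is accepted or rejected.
Processing string "nmmnmm":
  p0 --n--> p1
  p1 --m--> p1
  p1 --m--> p1
  p1 --n--> p3
  p3 --m--> p2
  p2 --m--> p0
Final state: p0
Accept states: {p0, p1, p3}
Yes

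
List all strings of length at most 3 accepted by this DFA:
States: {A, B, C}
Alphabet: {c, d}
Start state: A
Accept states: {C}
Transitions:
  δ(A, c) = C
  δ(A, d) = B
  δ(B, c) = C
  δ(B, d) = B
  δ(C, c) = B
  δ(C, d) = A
c, dc, ccc, cdc, ddc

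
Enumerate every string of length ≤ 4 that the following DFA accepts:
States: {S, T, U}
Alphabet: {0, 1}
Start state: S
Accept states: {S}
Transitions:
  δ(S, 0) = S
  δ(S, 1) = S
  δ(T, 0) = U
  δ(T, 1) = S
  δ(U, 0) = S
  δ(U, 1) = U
ε, 0, 1, 00, 01, 10, 11, 000, 001, 010, 011, 100, 101, 110, 111, 0000, 0001, 0010, 0011, 0100, 0101, 0110, 0111, 1000, 1001, 1010, 1011, 1100, 1101, 1110, 1111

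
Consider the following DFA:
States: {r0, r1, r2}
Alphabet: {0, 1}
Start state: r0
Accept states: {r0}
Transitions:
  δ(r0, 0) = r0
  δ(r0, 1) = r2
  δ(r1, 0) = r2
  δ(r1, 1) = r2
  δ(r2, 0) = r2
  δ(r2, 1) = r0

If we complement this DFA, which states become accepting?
Complement accept states = All states \ Original accept states
= {r0, r1, r2} \ {r0}
{r1, r2}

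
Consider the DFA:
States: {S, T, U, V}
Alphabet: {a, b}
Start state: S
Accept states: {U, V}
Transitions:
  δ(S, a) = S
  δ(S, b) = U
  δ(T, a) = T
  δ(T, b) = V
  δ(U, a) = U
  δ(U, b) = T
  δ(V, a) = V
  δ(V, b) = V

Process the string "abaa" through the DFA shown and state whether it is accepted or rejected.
Processing string "abaa":
  S --a--> S
  S --b--> U
  U --a--> U
  U --a--> U
Final state: U
Accept states: {U, V}
Yes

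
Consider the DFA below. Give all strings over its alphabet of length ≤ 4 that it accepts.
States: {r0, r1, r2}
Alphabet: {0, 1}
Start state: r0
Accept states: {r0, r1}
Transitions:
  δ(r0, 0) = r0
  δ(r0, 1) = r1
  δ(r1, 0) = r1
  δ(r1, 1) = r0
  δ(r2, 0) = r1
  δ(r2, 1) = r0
ε, 0, 1, 00, 01, 10, 11, 000, 001, 010, 011, 100, 101, 110, 111, 0000, 0001, 0010, 0011, 0100, 0101, 0110, 0111, 1000, 1001, 1010, 1011, 1100, 1101, 1110, 1111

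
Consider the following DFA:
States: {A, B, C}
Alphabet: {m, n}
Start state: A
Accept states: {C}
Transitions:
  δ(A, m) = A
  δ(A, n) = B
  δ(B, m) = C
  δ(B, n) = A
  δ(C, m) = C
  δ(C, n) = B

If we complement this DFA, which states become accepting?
Complement accept states = All states \ Original accept states
= {A, B, C} \ {C}
{A, B}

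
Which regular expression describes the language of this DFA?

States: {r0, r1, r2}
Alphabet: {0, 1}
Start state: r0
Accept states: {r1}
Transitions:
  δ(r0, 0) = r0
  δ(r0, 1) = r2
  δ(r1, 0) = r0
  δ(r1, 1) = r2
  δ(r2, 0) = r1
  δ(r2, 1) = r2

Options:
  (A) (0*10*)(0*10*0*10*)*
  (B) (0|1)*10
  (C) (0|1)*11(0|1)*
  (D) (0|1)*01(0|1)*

Check each option against the DFA on short strings; one disagreement eliminates an option:
  (A) (0*10*)(0*10*0*10*)*: on '1' the DFA goes r0 → r2 and rejects (r2 ∉ Accept), but the regex matches it → eliminate
  (B) (0|1)*10: agrees with the DFA on every string of length ≤ 6
  (C) (0|1)*11(0|1)*: on '10' the DFA goes r0 → r2 → r1 and accepts (r1 ∈ Accept), but the regex does not match it → eliminate
  (D) (0|1)*01(0|1)*: on '01' the DFA goes r0 → r0 → r2 and rejects (r2 ∉ Accept), but the regex matches it → eliminate
Only (B) is consistent with the DFA.
(B) (0|1)*10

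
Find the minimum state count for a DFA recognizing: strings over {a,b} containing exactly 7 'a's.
By Myhill–Nerode, count the distinguishable equivalence classes: 9 classes — having seen 0, 1, …, 7, or >7 copies of 'a'; the count-7 class is the only accepting one and >7 is dead.
9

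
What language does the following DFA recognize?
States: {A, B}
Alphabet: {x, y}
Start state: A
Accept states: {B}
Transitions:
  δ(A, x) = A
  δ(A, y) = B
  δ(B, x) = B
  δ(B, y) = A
Testing a few strings:
  'y' → accept
  'x' → reject
  'xx' → reject
  'xxx' → reject
State roles: A=even number of y's so far; B=odd number of y's so far
All strings over {x,y} with an odd number of y's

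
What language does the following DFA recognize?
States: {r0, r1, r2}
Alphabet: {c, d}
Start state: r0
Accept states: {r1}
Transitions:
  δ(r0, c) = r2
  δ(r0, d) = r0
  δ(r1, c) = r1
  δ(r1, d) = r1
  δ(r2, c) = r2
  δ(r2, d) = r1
Testing a few strings:
  'cc' → reject
  'dddc' → reject
  'c' → reject
  'dcd' → accept
State roles: r0=no c seen yet; r1=substring cd seen; r2=seen a c, waiting for d
All strings over {c,d} containing the substring cd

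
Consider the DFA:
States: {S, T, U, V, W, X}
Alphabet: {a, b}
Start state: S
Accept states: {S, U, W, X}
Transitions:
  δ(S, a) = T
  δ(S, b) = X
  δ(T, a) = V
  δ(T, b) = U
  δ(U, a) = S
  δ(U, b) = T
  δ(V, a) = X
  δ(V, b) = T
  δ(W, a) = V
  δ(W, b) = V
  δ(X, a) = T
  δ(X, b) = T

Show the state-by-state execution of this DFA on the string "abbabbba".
read 'a': S → T
  read 'b': T → U
  read 'b': U → T
  read 'a': T → V
  read 'b': V → T
  read 'b': T → U
  read 'b': U → T
  read 'a': T → V
S -> T -> U -> T -> V -> T -> U -> T -> V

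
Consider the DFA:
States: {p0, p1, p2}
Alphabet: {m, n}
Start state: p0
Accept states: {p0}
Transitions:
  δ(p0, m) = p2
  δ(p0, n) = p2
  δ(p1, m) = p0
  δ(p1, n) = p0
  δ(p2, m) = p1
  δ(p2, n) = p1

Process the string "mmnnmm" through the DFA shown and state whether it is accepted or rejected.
Processing string "mmnnmm":
  p0 --m--> p2
  p2 --m--> p1
  p1 --n--> p0
  p0 --n--> p2
  p2 --m--> p1
  p1 --m--> p0
Final state: p0
Accept states: {p0}
Yes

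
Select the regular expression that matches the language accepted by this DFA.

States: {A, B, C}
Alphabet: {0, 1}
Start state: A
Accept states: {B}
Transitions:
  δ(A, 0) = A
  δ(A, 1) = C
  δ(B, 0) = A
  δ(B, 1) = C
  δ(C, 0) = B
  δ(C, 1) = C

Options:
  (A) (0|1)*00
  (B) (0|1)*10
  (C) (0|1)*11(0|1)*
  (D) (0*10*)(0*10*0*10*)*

Check each option against the DFA on short strings; one disagreement eliminates an option:
  (A) (0|1)*00: on '00' the DFA goes A → A → A and rejects (A ∉ Accept), but the regex matches it → eliminate
  (B) (0|1)*10: agrees with the DFA on every string of length ≤ 6
  (C) (0|1)*11(0|1)*: on '10' the DFA goes A → C → B and accepts (B ∈ Accept), but the regex does not match it → eliminate
  (D) (0*10*)(0*10*0*10*)*: on '1' the DFA goes A → C and rejects (C ∉ Accept), but the regex matches it → eliminate
Only (B) is consistent with the DFA.
(B) (0|1)*10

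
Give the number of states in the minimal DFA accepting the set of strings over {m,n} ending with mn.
By Myhill–Nerode, count the distinguishable equivalence classes: 3 classes — one per longest suffix of the input that is a prefix of 'mn' (lengths 0 through 2); only the length-2 class is accepting.
3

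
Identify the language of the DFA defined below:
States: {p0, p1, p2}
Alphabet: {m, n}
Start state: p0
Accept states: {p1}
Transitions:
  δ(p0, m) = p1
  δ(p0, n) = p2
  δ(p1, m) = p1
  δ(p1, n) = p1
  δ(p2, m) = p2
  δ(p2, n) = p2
Testing a few strings:
  'nmn' → reject
  'nnn' → reject
  'm' → accept
  'nmm' → reject
State roles: p0=no input read; p1=started with m; p2=started with n (dead)
All strings over {m,n} starting with m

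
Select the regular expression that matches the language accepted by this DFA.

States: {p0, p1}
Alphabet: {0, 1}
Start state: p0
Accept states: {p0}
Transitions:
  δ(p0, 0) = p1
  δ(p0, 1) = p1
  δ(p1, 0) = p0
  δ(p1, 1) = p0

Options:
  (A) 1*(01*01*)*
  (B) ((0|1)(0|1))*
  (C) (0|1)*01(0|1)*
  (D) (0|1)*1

Check each option against the DFA on short strings; one disagreement eliminates an option:
  (A) 1*(01*01*)*: on '1' the DFA goes p0 → p1 and rejects (p1 ∉ Accept), but the regex matches it → eliminate
  (B) ((0|1)(0|1))*: agrees with the DFA on every string of length ≤ 6
  (C) (0|1)*01(0|1)*: on ε the DFA stays in p0 and accepts (p0 ∈ Accept), but the regex does not match it → eliminate
  (D) (0|1)*1: on ε the DFA stays in p0 and accepts (p0 ∈ Accept), but the regex does not match it → eliminate
Only (B) is consistent with the DFA.
(B) ((0|1)(0|1))*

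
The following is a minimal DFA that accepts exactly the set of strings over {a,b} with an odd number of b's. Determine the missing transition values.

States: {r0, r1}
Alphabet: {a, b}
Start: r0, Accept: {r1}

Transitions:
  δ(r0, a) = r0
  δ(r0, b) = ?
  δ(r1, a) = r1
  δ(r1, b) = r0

From the language and accept set, identify what each state tracks — r0: even number of b's so far; r1: odd number of b's so far.
Each missing δ(q, a) is the state matching the new tracked value after reading a.
δ(r0, b) = r1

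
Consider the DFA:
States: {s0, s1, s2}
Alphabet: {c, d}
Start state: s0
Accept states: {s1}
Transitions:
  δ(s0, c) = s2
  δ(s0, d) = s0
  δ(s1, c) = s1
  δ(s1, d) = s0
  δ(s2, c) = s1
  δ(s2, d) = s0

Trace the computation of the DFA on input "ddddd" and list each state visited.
read 'd': s0 → s0
  read 'd': s0 → s0
  read 'd': s0 → s0
  read 'd': s0 → s0
  read 'd': s0 → s0
s0 -> s0 -> s0 -> s0 -> s0 -> s0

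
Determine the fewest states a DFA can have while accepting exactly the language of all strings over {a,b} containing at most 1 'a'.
By Myhill–Nerode, count the distinguishable equivalence classes: 3 classes — having seen 0, 1, or >1 copies of 'a'; counts 0 through 1 are accepting and >1 is dead.
3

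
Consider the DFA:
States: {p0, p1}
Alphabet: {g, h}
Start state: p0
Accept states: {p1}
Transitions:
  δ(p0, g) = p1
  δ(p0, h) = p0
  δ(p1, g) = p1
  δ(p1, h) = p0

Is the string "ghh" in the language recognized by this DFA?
Processing string "ghh":
  p0 --g--> p1
  p1 --h--> p0
  p0 --h--> p0
Final state: p0
Accept states: {p1}
No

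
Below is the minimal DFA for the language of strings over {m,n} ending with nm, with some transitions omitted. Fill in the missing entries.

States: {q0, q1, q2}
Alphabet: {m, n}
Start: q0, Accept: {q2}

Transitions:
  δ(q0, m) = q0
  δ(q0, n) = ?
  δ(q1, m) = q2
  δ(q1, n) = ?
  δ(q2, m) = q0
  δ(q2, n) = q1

From the language and accept set, identify what each state tracks — q0: no suffix match; q1: one trailing n; q2: suffix is nm.
Each missing δ(q, a) is the state matching the new tracked value after reading a.
δ(q0, n) = q1; δ(q1, n) = q1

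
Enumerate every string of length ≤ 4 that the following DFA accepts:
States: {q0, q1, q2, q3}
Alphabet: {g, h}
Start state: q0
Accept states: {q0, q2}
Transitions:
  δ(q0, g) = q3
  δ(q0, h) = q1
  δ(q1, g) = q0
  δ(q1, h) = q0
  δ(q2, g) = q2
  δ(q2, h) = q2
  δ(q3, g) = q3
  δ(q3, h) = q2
ε, gh, hg, hh, ggh, ghg, ghh, gggh, gghg, gghh, ghgg, ghgh, ghhg, ghhh, hggh, hghg, hghh, hhgh, hhhg, hhhh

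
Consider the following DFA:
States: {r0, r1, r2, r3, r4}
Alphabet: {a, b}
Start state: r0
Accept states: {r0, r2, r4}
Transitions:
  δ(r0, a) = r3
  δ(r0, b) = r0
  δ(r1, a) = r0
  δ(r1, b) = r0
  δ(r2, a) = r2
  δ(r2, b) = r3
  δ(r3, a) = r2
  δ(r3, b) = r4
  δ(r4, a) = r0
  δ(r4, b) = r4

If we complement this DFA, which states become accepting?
Complement accept states = All states \ Original accept states
= {r0, r1, r2, r3, r4} \ {r0, r2, r4}
{r1, r3}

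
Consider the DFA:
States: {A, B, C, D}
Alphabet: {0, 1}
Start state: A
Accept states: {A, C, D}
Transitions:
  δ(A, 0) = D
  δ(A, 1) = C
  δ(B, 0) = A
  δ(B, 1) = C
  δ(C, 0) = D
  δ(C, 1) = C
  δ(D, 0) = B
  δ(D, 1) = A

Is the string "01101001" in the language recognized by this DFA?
Processing string "01101001":
  A --0--> D
  D --1--> A
  A --1--> C
  C --0--> D
  D --1--> A
  A --0--> D
  D --0--> B
  B --1--> C
Final state: C
Accept states: {A, C, D}
Yes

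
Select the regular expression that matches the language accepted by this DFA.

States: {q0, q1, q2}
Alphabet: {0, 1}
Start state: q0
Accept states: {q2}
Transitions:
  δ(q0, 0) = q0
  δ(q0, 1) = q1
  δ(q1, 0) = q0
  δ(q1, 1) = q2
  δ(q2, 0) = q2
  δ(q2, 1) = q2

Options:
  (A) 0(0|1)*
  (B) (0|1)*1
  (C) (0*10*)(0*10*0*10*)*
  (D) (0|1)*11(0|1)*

Check each option against the DFA on short strings; one disagreement eliminates an option:
  (A) 0(0|1)*: on '0' the DFA goes q0 → q0 and rejects (q0 ∉ Accept), but the regex matches it → eliminate
  (B) (0|1)*1: on '1' the DFA goes q0 → q1 and rejects (q1 ∉ Accept), but the regex matches it → eliminate
  (C) (0*10*)(0*10*0*10*)*: on '1' the DFA goes q0 → q1 and rejects (q1 ∉ Accept), but the regex matches it → eliminate
  (D) (0|1)*11(0|1)*: agrees with the DFA on every string of length ≤ 6
Only (D) is consistent with the DFA.
(D) (0|1)*11(0|1)*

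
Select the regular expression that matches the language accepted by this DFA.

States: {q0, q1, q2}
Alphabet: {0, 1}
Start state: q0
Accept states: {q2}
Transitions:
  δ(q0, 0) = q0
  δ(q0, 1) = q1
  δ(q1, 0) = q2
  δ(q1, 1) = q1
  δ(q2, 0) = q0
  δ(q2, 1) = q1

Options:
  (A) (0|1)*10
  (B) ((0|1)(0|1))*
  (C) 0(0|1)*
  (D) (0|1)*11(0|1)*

Check each option against the DFA on short strings; one disagreement eliminates an option:
  (A) (0|1)*10: agrees with the DFA on every string of length ≤ 6
  (B) ((0|1)(0|1))*: on ε the DFA stays in q0 and rejects (q0 ∉ Accept), but the regex matches it → eliminate
  (C) 0(0|1)*: on '0' the DFA goes q0 → q0 and rejects (q0 ∉ Accept), but the regex matches it → eliminate
  (D) (0|1)*11(0|1)*: on '10' the DFA goes q0 → q1 → q2 and accepts (q2 ∈ Accept), but the regex does not match it → eliminate
Only (A) is consistent with the DFA.
(A) (0|1)*10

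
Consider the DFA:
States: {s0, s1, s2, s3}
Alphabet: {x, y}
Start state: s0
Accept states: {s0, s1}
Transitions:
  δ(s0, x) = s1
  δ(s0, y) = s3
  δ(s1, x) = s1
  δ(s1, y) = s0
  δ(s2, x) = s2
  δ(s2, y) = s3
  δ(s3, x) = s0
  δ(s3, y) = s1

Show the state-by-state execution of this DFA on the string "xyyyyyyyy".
read 'x': s0 → s1
  read 'y': s1 → s0
  read 'y': s0 → s3
  read 'y': s3 → s1
  read 'y': s1 → s0
  read 'y': s0 → s3
  read 'y': s3 → s1
  read 'y': s1 → s0
  read 'y': s0 → s3
s0 -> s1 -> s0 -> s3 -> s1 -> s0 -> s3 -> s1 -> s0 -> s3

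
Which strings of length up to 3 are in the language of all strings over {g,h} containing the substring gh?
gh, ggh, ghg, ghh, hgh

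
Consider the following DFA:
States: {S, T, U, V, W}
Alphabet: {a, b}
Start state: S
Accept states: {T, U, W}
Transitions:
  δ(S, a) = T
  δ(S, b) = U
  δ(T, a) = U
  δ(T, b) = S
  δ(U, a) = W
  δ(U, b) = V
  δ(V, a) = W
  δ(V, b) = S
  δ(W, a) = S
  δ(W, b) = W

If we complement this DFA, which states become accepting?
Complement accept states = All states \ Original accept states
= {S, T, U, V, W} \ {T, U, W}
{S, V}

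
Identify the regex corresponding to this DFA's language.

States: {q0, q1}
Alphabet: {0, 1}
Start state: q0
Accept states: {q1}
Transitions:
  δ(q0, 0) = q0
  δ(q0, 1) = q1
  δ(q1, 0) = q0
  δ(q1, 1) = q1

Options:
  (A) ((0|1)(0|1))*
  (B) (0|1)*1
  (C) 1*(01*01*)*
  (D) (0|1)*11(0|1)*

Check each option against the DFA on short strings; one disagreement eliminates an option:
  (A) ((0|1)(0|1))*: on ε the DFA stays in q0 and rejects (q0 ∉ Accept), but the regex matches it → eliminate
  (B) (0|1)*1: agrees with the DFA on every string of length ≤ 6
  (C) 1*(01*01*)*: on ε the DFA stays in q0 and rejects (q0 ∉ Accept), but the regex matches it → eliminate
  (D) (0|1)*11(0|1)*: on '1' the DFA goes q0 → q1 and accepts (q1 ∈ Accept), but the regex does not match it → eliminate
Only (B) is consistent with the DFA.
(B) (0|1)*1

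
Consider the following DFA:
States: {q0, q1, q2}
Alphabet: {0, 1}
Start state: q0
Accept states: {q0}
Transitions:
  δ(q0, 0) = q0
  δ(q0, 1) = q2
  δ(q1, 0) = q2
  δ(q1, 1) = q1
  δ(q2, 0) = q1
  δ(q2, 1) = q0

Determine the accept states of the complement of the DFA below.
Complement accept states = All states \ Original accept states
= {q0, q1, q2} \ {q0}
{q1, q2}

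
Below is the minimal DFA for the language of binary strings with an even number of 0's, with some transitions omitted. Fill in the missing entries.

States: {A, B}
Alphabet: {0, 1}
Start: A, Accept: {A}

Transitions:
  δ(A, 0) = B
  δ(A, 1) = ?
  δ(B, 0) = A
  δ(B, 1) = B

From the language and accept set, identify what each state tracks — A: even number of 0's so far; B: odd number of 0's so far.
Each missing δ(q, a) is the state matching the new tracked value after reading a.
δ(A, 1) = A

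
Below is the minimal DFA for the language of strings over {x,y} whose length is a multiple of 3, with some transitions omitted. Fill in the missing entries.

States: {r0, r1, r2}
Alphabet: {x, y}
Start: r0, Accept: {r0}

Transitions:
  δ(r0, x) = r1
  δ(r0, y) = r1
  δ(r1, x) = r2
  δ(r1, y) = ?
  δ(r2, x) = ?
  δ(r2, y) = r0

From the language and accept set, identify what each state tracks — r0: length ≡ 0 (mod 3); r1: length ≡ 1 (mod 3); r2: length ≡ 2 (mod 3).
Each missing δ(q, a) is the state matching the new tracked value after reading a.
δ(r1, y) = r2; δ(r2, x) = r0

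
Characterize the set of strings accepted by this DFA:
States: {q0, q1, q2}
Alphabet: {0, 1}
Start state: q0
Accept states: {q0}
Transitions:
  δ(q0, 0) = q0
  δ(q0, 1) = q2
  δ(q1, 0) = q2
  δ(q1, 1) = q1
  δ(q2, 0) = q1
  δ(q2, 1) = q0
Testing a few strings:
  '110' → accept
  '00' → accept
  '1' → reject
  '0101' → reject
State roles: q0=value ≡ 0 (mod 3); q1=value ≡ 2 (mod 3); q2=value ≡ 1 (mod 3)
All binary strings representing a multiple of 3 (read in base 2; leading zeros allowed and ε counts as 0)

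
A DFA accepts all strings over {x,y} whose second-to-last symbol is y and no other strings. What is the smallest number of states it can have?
By Myhill–Nerode, count the distinguishable equivalence classes: 2^2 = 4 classes — the DFA must remember the last 2 symbols read; every pair of distinct length-2 suffixes is distinguishable by some continuation.
4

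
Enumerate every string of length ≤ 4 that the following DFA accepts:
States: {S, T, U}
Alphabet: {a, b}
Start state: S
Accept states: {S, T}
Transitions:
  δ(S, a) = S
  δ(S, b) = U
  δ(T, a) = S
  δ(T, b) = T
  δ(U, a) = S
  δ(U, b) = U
ε, a, aa, ba, aaa, aba, baa, bba, aaaa, aaba, abaa, abba, baaa, baba, bbaa, bbba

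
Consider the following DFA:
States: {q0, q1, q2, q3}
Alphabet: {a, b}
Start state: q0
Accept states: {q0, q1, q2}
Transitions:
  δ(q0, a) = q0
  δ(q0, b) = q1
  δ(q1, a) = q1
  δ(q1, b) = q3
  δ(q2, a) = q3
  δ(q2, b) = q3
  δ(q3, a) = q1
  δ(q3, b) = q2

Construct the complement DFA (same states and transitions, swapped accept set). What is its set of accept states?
Complement accept states = All states \ Original accept states
= {q0, q1, q2, q3} \ {q0, q1, q2}
{q3}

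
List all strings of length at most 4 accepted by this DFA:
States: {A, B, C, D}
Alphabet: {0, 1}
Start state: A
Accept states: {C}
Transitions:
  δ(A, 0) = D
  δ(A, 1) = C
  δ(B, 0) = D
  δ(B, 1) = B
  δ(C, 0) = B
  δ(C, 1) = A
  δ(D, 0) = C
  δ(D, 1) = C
1, 00, 01, 111, 0011, 0111, 1000, 1001, 1100, 1101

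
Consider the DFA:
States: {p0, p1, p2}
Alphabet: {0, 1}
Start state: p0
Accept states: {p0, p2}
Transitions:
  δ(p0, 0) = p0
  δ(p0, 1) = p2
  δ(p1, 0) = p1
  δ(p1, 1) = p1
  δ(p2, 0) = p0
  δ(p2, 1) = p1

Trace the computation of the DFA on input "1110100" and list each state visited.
read '1': p0 → p2
  read '1': p2 → p1
  read '1': p1 → p1
  read '0': p1 → p1
  read '1': p1 → p1
  read '0': p1 → p1
  read '0': p1 → p1
p0 -> p2 -> p1 -> p1 -> p1 -> p1 -> p1 -> p1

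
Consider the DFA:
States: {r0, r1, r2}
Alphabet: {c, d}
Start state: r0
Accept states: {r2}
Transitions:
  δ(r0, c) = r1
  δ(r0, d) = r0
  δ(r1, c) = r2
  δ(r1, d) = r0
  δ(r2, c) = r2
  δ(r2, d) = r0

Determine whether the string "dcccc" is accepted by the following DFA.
Processing string "dcccc":
  r0 --d--> r0
  r0 --c--> r1
  r1 --c--> r2
  r2 --c--> r2
  r2 --c--> r2
Final state: r2
Accept states: {r2}
Yes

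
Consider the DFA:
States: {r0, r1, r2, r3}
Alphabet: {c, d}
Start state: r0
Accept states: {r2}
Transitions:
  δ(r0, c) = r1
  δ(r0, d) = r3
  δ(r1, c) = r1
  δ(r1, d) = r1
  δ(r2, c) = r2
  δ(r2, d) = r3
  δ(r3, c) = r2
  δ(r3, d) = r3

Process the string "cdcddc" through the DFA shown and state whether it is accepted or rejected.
Processing string "cdcddc":
  r0 --c--> r1
  r1 --d--> r1
  r1 --c--> r1
  r1 --d--> r1
  r1 --d--> r1
  r1 --c--> r1
Final state: r1
Accept states: {r2}
No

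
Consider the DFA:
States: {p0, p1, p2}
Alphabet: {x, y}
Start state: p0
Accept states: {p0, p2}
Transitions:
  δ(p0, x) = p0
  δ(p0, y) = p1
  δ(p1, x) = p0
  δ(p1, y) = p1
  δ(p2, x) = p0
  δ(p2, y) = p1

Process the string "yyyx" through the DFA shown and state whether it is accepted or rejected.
Processing string "yyyx":
  p0 --y--> p1
  p1 --y--> p1
  p1 --y--> p1
  p1 --x--> p0
Final state: p0
Accept states: {p0, p2}
Yes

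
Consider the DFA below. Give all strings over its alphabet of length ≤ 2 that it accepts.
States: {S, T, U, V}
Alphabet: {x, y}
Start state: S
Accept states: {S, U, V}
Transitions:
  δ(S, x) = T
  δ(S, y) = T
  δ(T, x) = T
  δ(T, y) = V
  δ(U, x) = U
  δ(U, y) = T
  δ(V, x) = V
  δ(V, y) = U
ε, xy, yy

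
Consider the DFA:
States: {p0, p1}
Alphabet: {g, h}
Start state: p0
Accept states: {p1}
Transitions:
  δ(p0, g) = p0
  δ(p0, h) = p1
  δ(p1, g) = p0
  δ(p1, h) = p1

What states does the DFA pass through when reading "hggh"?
read 'h': p0 → p1
  read 'g': p1 → p0
  read 'g': p0 → p0
  read 'h': p0 → p1
p0 -> p1 -> p0 -> p0 -> p1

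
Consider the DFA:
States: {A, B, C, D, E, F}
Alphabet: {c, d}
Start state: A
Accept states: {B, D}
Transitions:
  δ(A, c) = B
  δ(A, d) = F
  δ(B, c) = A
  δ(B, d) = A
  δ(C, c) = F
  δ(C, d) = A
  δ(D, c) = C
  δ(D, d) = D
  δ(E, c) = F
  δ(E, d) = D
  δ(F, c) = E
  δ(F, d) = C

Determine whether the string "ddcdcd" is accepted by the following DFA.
Processing string "ddcdcd":
  A --d--> F
  F --d--> C
  C --c--> F
  F --d--> C
  C --c--> F
  F --d--> C
Final state: C
Accept states: {B, D}
No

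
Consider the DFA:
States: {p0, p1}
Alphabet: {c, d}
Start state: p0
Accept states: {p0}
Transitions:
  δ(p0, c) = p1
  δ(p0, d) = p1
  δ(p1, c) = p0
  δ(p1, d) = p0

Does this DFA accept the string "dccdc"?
Processing string "dccdc":
  p0 --d--> p1
  p1 --c--> p0
  p0 --c--> p1
  p1 --d--> p0
  p0 --c--> p1
Final state: p1
Accept states: {p0}
No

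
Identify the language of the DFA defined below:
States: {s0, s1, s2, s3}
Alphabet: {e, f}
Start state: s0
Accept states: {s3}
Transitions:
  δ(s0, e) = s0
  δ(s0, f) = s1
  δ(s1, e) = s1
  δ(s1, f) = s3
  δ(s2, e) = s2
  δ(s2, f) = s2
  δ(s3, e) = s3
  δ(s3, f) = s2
Testing a few strings:
  'efff' → reject
  'efe' → reject
  'f' → reject
  'fff' → reject
State roles: s0=zero f's; s1=one f; s2=≥ three f's (dead); s3=two f's
All strings over {e,f} containing exactly two f's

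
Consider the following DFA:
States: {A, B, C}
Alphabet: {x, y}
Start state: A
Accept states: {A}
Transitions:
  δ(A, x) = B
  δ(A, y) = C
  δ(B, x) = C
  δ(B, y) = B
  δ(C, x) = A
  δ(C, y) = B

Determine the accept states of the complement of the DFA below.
Complement accept states = All states \ Original accept states
= {A, B, C} \ {A}
{B, C}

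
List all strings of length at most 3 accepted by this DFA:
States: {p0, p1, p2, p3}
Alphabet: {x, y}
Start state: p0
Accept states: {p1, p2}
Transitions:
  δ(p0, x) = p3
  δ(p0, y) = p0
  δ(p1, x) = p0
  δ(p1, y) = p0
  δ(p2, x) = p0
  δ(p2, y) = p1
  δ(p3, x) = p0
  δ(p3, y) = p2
xy, xyy, yxy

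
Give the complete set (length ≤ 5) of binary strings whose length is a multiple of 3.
ε, 000, 001, 010, 011, 100, 101, 110, 111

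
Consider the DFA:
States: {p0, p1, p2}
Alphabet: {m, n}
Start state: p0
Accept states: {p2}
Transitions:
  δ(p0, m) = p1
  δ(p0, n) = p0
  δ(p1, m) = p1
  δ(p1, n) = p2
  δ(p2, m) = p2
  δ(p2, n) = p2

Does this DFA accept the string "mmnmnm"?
Processing string "mmnmnm":
  p0 --m--> p1
  p1 --m--> p1
  p1 --n--> p2
  p2 --m--> p2
  p2 --n--> p2
  p2 --m--> p2
Final state: p2
Accept states: {p2}
Yes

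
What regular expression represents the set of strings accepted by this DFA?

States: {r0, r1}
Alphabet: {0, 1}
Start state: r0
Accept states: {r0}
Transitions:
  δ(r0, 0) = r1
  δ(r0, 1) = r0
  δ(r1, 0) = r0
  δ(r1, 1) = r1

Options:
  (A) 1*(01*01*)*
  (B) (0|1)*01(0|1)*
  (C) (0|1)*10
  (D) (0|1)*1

Check each option against the DFA on short strings; one disagreement eliminates an option:
  (A) 1*(01*01*)*: agrees with the DFA on every string of length ≤ 6
  (B) (0|1)*01(0|1)*: on ε the DFA stays in r0 and accepts (r0 ∈ Accept), but the regex does not match it → eliminate
  (C) (0|1)*10: on ε the DFA stays in r0 and accepts (r0 ∈ Accept), but the regex does not match it → eliminate
  (D) (0|1)*1: on ε the DFA stays in r0 and accepts (r0 ∈ Accept), but the regex does not match it → eliminate
Only (A) is consistent with the DFA.
(A) 1*(01*01*)*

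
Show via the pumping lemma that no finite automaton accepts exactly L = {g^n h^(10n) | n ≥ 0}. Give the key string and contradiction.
Assume L is regular with pumping length p. Idea: pumping the g-block breaks the 1:10 ratio.
Choose s = g^p h^(10p) (length 11p ≥ p). By the pumping lemma, s = xyz with |xy| ≤ p, |y| > 0, so y = g^k with k ≥ 1. Then xy²z = g^(p+k) h^(10p). For this to be in L we would need 10p = 10(p+k), i.e. 10k = 0, contradicting k ≥ 1. So xy²z ∉ L.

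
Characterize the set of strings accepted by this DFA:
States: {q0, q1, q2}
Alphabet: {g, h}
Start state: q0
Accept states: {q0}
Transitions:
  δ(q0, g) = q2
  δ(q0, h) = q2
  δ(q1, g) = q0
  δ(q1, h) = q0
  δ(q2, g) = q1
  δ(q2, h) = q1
Testing a few strings:
  'gg' → reject
  'ghgg' → reject
  'hhhg' → reject
  'g' → reject
State roles: q0=length ≡ 0 (mod 3); q1=length ≡ 2 (mod 3); q2=length ≡ 1 (mod 3)
All strings over {g,h} whose length is a multiple of 3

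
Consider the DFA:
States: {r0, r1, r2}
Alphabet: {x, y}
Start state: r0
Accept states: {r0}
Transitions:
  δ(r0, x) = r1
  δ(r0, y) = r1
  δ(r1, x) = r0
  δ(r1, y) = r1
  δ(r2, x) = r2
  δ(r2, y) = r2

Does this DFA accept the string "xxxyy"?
Processing string "xxxyy":
  r0 --x--> r1
  r1 --x--> r0
  r0 --x--> r1
  r1 --y--> r1
  r1 --y--> r1
Final state: r1
Accept states: {r0}
No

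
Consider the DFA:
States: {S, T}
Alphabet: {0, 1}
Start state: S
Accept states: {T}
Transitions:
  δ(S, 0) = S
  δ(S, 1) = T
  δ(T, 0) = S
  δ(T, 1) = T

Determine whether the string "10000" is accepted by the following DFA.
Processing string "10000":
  S --1--> T
  T --0--> S
  S --0--> S
  S --0--> S
  S --0--> S
Final state: S
Accept states: {T}
No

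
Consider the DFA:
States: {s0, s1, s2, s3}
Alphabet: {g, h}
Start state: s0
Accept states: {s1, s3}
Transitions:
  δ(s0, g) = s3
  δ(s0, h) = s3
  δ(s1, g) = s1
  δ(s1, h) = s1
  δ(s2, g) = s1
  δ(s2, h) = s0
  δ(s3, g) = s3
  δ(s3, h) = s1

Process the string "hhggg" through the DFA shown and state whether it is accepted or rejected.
Processing string "hhggg":
  s0 --h--> s3
  s3 --h--> s1
  s1 --g--> s1
  s1 --g--> s1
  s1 --g--> s1
Final state: s1
Accept states: {s1, s3}
Yes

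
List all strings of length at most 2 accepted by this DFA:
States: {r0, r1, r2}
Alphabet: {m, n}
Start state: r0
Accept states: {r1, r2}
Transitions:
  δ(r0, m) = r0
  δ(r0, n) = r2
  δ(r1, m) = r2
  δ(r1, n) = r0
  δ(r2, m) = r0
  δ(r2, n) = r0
n, mn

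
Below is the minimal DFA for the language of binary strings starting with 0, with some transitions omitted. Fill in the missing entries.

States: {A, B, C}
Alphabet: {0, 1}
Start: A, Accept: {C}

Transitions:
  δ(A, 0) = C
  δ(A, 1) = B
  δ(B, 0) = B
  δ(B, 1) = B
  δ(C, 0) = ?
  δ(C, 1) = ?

From the language and accept set, identify what each state tracks — A: no input read; B: started with 1 (dead); C: started with 0.
Each missing δ(q, a) is the state matching the new tracked value after reading a.
δ(C, 0) = C; δ(C, 1) = C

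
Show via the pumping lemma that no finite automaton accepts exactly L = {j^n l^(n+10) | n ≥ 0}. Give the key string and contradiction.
Assume L is regular with pumping length p. Idea: pumping the j-block breaks the fixed offset of 10.
Choose s = j^p l^(p+10) ∈ L. By the pumping lemma, s = xyz with |xy| ≤ p, |y| > 0, so y = j^k with k ≥ 1. Then xy²z = j^(p+k) l^(p+10). For this to be in L we would need p+10 = (p+k)+10, i.e. k = 0, contradicting k ≥ 1. So xy²z ∉ L.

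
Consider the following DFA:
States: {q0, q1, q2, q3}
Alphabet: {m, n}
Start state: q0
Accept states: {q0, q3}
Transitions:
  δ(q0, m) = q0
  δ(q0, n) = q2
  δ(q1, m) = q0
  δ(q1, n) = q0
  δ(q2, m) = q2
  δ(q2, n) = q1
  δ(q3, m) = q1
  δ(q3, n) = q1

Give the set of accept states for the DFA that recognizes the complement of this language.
Complement accept states = All states \ Original accept states
= {q0, q1, q2, q3} \ {q0, q3}
{q1, q2}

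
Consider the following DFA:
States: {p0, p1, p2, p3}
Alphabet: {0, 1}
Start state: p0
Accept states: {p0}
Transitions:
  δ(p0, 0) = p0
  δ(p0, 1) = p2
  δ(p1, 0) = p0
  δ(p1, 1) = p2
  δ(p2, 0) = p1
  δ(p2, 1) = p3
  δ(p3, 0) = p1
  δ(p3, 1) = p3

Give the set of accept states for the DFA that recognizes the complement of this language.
Complement accept states = All states \ Original accept states
= {p0, p1, p2, p3} \ {p0}
{p1, p2, p3}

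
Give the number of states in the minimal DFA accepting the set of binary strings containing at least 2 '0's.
By Myhill–Nerode, count the distinguishable equivalence classes: 3 classes — having seen 0, 1, or ≥2 copies of '0'; any two classes i < j (j ≤ 2) are distinguished by the string 0^(2−j), which takes class j to 2 copies (accepted) but leaves class i below 2 (rejected).
3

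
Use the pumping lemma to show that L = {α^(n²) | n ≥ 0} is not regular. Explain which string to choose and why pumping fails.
Assume L is regular with pumping length p. Idea: pumping adds a fixed amount, but gaps between consecutive squares grow.
Choose s = α^(p²) (length p² ≥ p). By the pumping lemma, s = xyz with |xy| ≤ p, |y| > 0, so |y| = k with 1 ≤ k ≤ p. Then |xy²z| = p²+k. Since p² < p²+k ≤ p²+p < (p+1)², the length p²+k lies strictly between consecutive squares, so it is not a perfect square and xy²z ∉ L.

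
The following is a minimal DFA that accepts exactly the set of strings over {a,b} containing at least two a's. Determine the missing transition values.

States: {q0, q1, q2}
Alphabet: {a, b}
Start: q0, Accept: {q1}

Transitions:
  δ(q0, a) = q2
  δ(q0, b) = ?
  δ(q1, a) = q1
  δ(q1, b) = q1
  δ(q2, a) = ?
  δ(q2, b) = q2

From the language and accept set, identify what each state tracks — q0: zero a's seen; q1: ≥ two a's seen; q2: one a seen.
Each missing δ(q, a) is the state matching the new tracked value after reading a.
δ(q0, b) = q0; δ(q2, a) = q1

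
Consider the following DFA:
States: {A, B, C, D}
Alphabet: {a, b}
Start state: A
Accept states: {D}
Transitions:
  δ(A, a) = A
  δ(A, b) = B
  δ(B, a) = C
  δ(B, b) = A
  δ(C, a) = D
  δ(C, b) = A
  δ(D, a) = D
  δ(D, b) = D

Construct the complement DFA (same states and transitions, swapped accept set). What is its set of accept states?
Complement accept states = All states \ Original accept states
= {A, B, C, D} \ {D}
{A, B, C}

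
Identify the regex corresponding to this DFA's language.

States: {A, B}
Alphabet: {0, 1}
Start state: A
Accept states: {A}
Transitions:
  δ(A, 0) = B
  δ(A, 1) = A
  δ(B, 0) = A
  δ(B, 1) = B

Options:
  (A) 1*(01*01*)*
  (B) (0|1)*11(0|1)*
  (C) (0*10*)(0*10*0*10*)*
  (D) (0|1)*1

Check each option against the DFA on short strings; one disagreement eliminates an option:
  (A) 1*(01*01*)*: agrees with the DFA on every string of length ≤ 6
  (B) (0|1)*11(0|1)*: on ε the DFA stays in A and accepts (A ∈ Accept), but the regex does not match it → eliminate
  (C) (0*10*)(0*10*0*10*)*: on ε the DFA stays in A and accepts (A ∈ Accept), but the regex does not match it → eliminate
  (D) (0|1)*1: on ε the DFA stays in A and accepts (A ∈ Accept), but the regex does not match it → eliminate
Only (A) is consistent with the DFA.
(A) 1*(01*01*)*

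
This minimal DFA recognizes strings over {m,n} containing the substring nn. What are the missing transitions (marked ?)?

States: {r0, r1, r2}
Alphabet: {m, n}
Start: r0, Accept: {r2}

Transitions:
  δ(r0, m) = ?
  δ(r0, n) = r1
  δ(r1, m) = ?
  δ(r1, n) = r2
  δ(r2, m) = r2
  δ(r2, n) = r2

From the language and accept set, identify what each state tracks — r0: no progress toward nn; r1: one trailing n; r2: substring nn seen.
Each missing δ(q, a) is the state matching the new tracked value after reading a.
δ(r0, m) = r0; δ(r1, m) = r0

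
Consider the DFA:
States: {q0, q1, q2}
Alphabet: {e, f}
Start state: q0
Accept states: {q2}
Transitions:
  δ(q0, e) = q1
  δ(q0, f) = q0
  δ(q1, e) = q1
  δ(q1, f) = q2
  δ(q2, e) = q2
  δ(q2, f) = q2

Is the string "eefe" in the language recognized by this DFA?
Processing string "eefe":
  q0 --e--> q1
  q1 --e--> q1
  q1 --f--> q2
  q2 --e--> q2
Final state: q2
Accept states: {q2}
Yes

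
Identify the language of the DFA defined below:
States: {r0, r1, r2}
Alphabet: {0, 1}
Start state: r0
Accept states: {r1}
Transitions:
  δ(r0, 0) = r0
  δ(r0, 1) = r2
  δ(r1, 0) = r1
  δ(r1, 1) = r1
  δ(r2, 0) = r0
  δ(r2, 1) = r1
Testing a few strings:
  '001' → reject
  '10' → reject
  '11' → accept
  '0' → reject
State roles: r0=no progress toward 11; r1=substring 11 seen; r2=one trailing 1
All binary strings containing the substring 11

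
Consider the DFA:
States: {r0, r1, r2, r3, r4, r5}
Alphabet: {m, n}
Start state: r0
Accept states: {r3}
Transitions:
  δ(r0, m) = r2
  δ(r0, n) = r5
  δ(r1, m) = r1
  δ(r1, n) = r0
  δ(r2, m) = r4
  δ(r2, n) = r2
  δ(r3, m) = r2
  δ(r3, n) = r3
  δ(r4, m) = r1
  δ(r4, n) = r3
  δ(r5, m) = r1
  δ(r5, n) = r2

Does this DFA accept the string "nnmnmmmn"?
Processing string "nnmnmmmn":
  r0 --n--> r5
  r5 --n--> r2
  r2 --m--> r4
  r4 --n--> r3
  r3 --m--> r2
  r2 --m--> r4
  r4 --m--> r1
  r1 --n--> r0
Final state: r0
Accept states: {r3}
No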